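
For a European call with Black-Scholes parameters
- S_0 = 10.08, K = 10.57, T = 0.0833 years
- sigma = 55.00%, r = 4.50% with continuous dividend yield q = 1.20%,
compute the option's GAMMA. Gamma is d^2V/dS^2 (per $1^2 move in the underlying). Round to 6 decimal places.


d1 = -0.2023346348; d2 = -0.3610742014
phi(d1) = 0.3908590830; exp(-qT) = 0.9990008994; exp(-rT) = 0.9962585169
Gamma = exp(-qT) * phi(d1) / (S * sigma * sqrt(T)) = 0.9990008994 * 0.3908590830 / (10.0800 * 0.5500 * 0.2886173938) = 0.244028

Answer: Gamma = 0.244028


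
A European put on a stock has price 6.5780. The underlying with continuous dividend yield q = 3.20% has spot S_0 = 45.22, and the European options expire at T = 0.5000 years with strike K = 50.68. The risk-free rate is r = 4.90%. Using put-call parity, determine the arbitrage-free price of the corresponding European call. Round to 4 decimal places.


Answer: Call price = 1.6268

Derivation:
Put-call parity: C - P = S_0 * exp(-qT) - K * exp(-rT).
S_0 * exp(-qT) = 45.2200 * 0.98412732 = 44.50223741
K * exp(-rT) = 50.6800 * 0.97579769 = 49.45342687
C = P + S*exp(-qT) - K*exp(-rT)
C = 6.5780 + 44.50223741 - 49.45342687 = 1.6268


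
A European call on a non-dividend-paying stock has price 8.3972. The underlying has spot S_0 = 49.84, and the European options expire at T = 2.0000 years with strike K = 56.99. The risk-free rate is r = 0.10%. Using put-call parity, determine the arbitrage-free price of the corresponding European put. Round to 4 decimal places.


Answer: Put price = 15.4333

Derivation:
Put-call parity: C - P = S_0 * exp(-qT) - K * exp(-rT).
S_0 * exp(-qT) = 49.8400 * 1.00000000 = 49.84000000
K * exp(-rT) = 56.9900 * 0.99800200 = 56.87613390
P = C - S*exp(-qT) + K*exp(-rT)
P = 8.3972 - 49.84000000 + 56.87613390 = 15.4333


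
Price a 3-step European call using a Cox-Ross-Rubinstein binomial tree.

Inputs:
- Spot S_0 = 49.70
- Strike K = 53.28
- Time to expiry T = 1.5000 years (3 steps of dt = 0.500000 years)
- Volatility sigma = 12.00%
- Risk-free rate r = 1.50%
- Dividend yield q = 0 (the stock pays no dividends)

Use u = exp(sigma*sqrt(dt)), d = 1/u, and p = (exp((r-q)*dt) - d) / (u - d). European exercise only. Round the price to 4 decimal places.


Answer: Price = V(0,0) = 1.8298

Derivation:
dt = T/N = 0.500000
u = exp(sigma*sqrt(dt)) = 1.088557; d = 1/u = 0.918647
p = (exp((r-q)*dt) - d) / (u - d) = 0.523107
Discount per step: exp(-r*dt) = 0.992528
Stock lattice S(k, i) with i counting down-moves:
  k=0: S(0,0) = 49.7000
  k=1: S(1,0) = 54.1013; S(1,1) = 45.6568
  k=2: S(2,0) = 58.8923; S(2,1) = 49.7000; S(2,2) = 41.9425
  k=3: S(3,0) = 64.1076; S(3,1) = 54.1013; S(3,2) = 45.6568; S(3,3) = 38.5304
Terminal payoffs V(N, i) = max(S_T - K, 0):
  V(3,0) = 10.827629; V(3,1) = 0.821275; V(3,2) = 0.000000; V(3,3) = 0.000000
Backward induction: V(k, i) = exp(-r*dt) * [p * V(k+1, i) + (1-p) * V(k+1, i+1)].
  V(2,0) = exp(-r*dt) * [p*10.827629 + (1-p)*0.821275] = 6.010418
  V(2,1) = exp(-r*dt) * [p*0.821275 + (1-p)*0.000000] = 0.426404
  V(2,2) = exp(-r*dt) * [p*0.000000 + (1-p)*0.000000] = 0.000000
  V(1,0) = exp(-r*dt) * [p*6.010418 + (1-p)*0.426404] = 3.322427
  V(1,1) = exp(-r*dt) * [p*0.426404 + (1-p)*0.000000] = 0.221388
  V(0,0) = exp(-r*dt) * [p*3.322427 + (1-p)*0.221388] = 1.829787


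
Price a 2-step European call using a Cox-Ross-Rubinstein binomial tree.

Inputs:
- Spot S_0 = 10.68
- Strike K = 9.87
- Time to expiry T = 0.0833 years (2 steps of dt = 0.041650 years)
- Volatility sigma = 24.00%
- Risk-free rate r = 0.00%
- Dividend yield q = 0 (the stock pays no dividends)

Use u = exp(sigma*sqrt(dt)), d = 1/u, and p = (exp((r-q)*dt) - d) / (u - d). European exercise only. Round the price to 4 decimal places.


dt = T/N = 0.041650
u = exp(sigma*sqrt(dt)) = 1.050199; d = 1/u = 0.952200
p = (exp((r-q)*dt) - d) / (u - d) = 0.487757
Discount per step: exp(-r*dt) = 1.000000
Stock lattice S(k, i) with i counting down-moves:
  k=0: S(0,0) = 10.6800
  k=1: S(1,0) = 11.2161; S(1,1) = 10.1695
  k=2: S(2,0) = 11.7792; S(2,1) = 10.6800; S(2,2) = 9.6834
Terminal payoffs V(N, i) = max(S_T - K, 0):
  V(2,0) = 1.909171; V(2,1) = 0.810000; V(2,2) = 0.000000
Backward induction: V(k, i) = exp(-r*dt) * [p * V(k+1, i) + (1-p) * V(k+1, i+1)].
  V(1,0) = exp(-r*dt) * [p*1.909171 + (1-p)*0.810000] = 1.346129
  V(1,1) = exp(-r*dt) * [p*0.810000 + (1-p)*0.000000] = 0.395084
  V(0,0) = exp(-r*dt) * [p*1.346129 + (1-p)*0.395084] = 0.858963

Answer: Price = V(0,0) = 0.8590


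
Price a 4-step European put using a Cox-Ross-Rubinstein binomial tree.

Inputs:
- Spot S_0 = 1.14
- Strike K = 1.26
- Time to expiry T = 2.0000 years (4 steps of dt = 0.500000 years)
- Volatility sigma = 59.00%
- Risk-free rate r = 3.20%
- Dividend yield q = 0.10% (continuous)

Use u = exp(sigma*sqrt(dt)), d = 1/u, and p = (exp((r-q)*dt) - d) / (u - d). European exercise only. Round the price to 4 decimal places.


Answer: Price = V(0,0) = 0.3926

Derivation:
dt = T/N = 0.500000
u = exp(sigma*sqrt(dt)) = 1.517695; d = 1/u = 0.658894
p = (exp((r-q)*dt) - d) / (u - d) = 0.415378
Discount per step: exp(-r*dt) = 0.984127
Stock lattice S(k, i) with i counting down-moves:
  k=0: S(0,0) = 1.1400
  k=1: S(1,0) = 1.7302; S(1,1) = 0.7511
  k=2: S(2,0) = 2.6259; S(2,1) = 1.1400; S(2,2) = 0.4949
  k=3: S(3,0) = 3.9853; S(3,1) = 1.7302; S(3,2) = 0.7511; S(3,3) = 0.3261
  k=4: S(4,0) = 6.0484; S(4,1) = 2.6259; S(4,2) = 1.1400; S(4,3) = 0.4949; S(4,4) = 0.2149
Terminal payoffs V(N, i) = max(K - S_T, 0):
  V(4,0) = 0.000000; V(4,1) = 0.000000; V(4,2) = 0.120000; V(4,3) = 0.765079; V(4,4) = 1.045135
Backward induction: V(k, i) = exp(-r*dt) * [p * V(k+1, i) + (1-p) * V(k+1, i+1)].
  V(3,0) = exp(-r*dt) * [p*0.000000 + (1-p)*0.000000] = 0.000000
  V(3,1) = exp(-r*dt) * [p*0.000000 + (1-p)*0.120000] = 0.069041
  V(3,2) = exp(-r*dt) * [p*0.120000 + (1-p)*0.765079] = 0.489237
  V(3,3) = exp(-r*dt) * [p*0.765079 + (1-p)*1.045135] = 0.914063
  V(2,0) = exp(-r*dt) * [p*0.000000 + (1-p)*0.069041] = 0.039722
  V(2,1) = exp(-r*dt) * [p*0.069041 + (1-p)*0.489237] = 0.309702
  V(2,2) = exp(-r*dt) * [p*0.489237 + (1-p)*0.914063] = 0.725892
  V(1,0) = exp(-r*dt) * [p*0.039722 + (1-p)*0.309702] = 0.194423
  V(1,1) = exp(-r*dt) * [p*0.309702 + (1-p)*0.725892] = 0.544238
  V(0,0) = exp(-r*dt) * [p*0.194423 + (1-p)*0.544238] = 0.392601


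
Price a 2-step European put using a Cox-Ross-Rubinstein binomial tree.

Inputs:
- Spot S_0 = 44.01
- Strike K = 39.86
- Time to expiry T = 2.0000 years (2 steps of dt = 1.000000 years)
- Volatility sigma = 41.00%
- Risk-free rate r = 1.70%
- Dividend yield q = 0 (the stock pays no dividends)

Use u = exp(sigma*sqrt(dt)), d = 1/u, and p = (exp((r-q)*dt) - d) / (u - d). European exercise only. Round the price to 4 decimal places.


Answer: Price = V(0,0) = 6.6754

Derivation:
dt = T/N = 1.000000
u = exp(sigma*sqrt(dt)) = 1.506818; d = 1/u = 0.663650
p = (exp((r-q)*dt) - d) / (u - d) = 0.419247
Discount per step: exp(-r*dt) = 0.983144
Stock lattice S(k, i) with i counting down-moves:
  k=0: S(0,0) = 44.0100
  k=1: S(1,0) = 66.3151; S(1,1) = 29.2072
  k=2: S(2,0) = 99.9247; S(2,1) = 44.0100; S(2,2) = 19.3834
Terminal payoffs V(N, i) = max(K - S_T, 0):
  V(2,0) = 0.000000; V(2,1) = 0.000000; V(2,2) = 20.476603
Backward induction: V(k, i) = exp(-r*dt) * [p * V(k+1, i) + (1-p) * V(k+1, i+1)].
  V(1,0) = exp(-r*dt) * [p*0.000000 + (1-p)*0.000000] = 0.000000
  V(1,1) = exp(-r*dt) * [p*0.000000 + (1-p)*20.476603] = 11.691405
  V(0,0) = exp(-r*dt) * [p*0.000000 + (1-p)*11.691405] = 6.675373


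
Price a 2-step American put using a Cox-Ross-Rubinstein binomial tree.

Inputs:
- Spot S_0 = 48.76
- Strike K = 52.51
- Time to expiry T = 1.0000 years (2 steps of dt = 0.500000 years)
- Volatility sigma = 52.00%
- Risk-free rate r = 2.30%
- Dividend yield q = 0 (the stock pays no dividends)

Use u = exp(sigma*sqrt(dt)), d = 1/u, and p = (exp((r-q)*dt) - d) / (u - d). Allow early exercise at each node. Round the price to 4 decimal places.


dt = T/N = 0.500000
u = exp(sigma*sqrt(dt)) = 1.444402; d = 1/u = 0.692328
p = (exp((r-q)*dt) - d) / (u - d) = 0.424477
Discount per step: exp(-r*dt) = 0.988566
Stock lattice S(k, i) with i counting down-moves:
  k=0: S(0,0) = 48.7600
  k=1: S(1,0) = 70.4291; S(1,1) = 33.7579
  k=2: S(2,0) = 101.7279; S(2,1) = 48.7600; S(2,2) = 23.3715
Terminal payoffs V(N, i) = max(K - S_T, 0):
  V(2,0) = 0.000000; V(2,1) = 3.750000; V(2,2) = 29.138455
Backward induction: V(k, i) = exp(-r*dt) * [p * V(k+1, i) + (1-p) * V(k+1, i+1)]; then take max(V_cont, immediate exercise) for American.
  V(1,0) = exp(-r*dt) * [p*0.000000 + (1-p)*3.750000] = 2.133533; exercise = 0.000000; V(1,0) = max -> 2.133533
  V(1,1) = exp(-r*dt) * [p*3.750000 + (1-p)*29.138455] = 18.151683; exercise = 18.752089; V(1,1) = max -> 18.752089
  V(0,0) = exp(-r*dt) * [p*2.133533 + (1-p)*18.752089] = 11.564134; exercise = 3.750000; V(0,0) = max -> 11.564134

Answer: Price = V(0,0) = 11.5641


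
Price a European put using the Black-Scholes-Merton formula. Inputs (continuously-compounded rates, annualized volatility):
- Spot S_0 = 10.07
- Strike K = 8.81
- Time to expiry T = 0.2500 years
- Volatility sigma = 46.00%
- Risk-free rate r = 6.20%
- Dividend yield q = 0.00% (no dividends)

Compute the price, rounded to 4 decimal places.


Answer: Price = 0.3336

Derivation:
d1 = (ln(S/K) + (r - q + 0.5*sigma^2) * T) / (sigma * sqrt(T)) = 0.76357942
d2 = d1 - sigma * sqrt(T) = 0.53357942
exp(-rT) = 0.98461951; exp(-qT) = 1.00000000
P = K * exp(-rT) * N(-d2) - S_0 * exp(-qT) * N(-d1)
N(-d1) = 0.22255896; N(-d2) = 0.29681627
P = 8.8100 * 0.98461951 * 0.29681627 - 10.0700 * 1.00000000 * 0.22255896 = 0.3336


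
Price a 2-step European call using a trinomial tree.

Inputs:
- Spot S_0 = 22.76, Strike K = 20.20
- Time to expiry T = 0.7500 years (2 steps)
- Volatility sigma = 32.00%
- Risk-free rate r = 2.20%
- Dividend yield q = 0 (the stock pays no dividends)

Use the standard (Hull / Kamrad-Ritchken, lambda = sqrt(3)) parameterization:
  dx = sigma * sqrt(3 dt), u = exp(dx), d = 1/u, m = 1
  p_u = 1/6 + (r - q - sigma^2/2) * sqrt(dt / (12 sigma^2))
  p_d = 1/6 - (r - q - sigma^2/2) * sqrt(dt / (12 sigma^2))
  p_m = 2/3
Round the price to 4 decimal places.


Answer: Price = V(0,0) = 4.1290

Derivation:
dt = T/N = 0.375000; dx = sigma*sqrt(3*dt) = 0.339411
u = exp(dx) = 1.404121; d = 1/u = 0.712189
p_u = 0.150536, p_m = 0.666667, p_d = 0.182798
Discount per step: exp(-r*dt) = 0.991784
Stock lattice S(k, j) with j the centered position index:
  k=0: S(0,+0) = 22.7600
  k=1: S(1,-1) = 16.2094; S(1,+0) = 22.7600; S(1,+1) = 31.9578
  k=2: S(2,-2) = 11.5442; S(2,-1) = 16.2094; S(2,+0) = 22.7600; S(2,+1) = 31.9578; S(2,+2) = 44.8726
Terminal payoffs V(N, j) = max(S_T - K, 0):
  V(2,-2) = 0.000000; V(2,-1) = 0.000000; V(2,+0) = 2.560000; V(2,+1) = 11.757787; V(2,+2) = 24.672589
Backward induction: V(k, j) = exp(-r*dt) * [p_u * V(k+1, j+1) + p_m * V(k+1, j) + p_d * V(k+1, j-1)]
  V(1,-1) = exp(-r*dt) * [p_u*2.560000 + p_m*0.000000 + p_d*0.000000] = 0.382205
  V(1,+0) = exp(-r*dt) * [p_u*11.757787 + p_m*2.560000 + p_d*0.000000] = 3.448070
  V(1,+1) = exp(-r*dt) * [p_u*24.672589 + p_m*11.757787 + p_d*2.560000] = 11.921832
  V(0,+0) = exp(-r*dt) * [p_u*11.921832 + p_m*3.448070 + p_d*0.382205] = 4.129037


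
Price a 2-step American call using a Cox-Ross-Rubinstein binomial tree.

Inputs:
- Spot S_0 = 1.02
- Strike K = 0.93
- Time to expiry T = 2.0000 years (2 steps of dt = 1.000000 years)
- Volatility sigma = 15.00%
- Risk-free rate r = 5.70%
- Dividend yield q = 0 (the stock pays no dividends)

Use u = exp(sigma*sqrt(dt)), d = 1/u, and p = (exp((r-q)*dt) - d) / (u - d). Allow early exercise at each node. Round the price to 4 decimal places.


dt = T/N = 1.000000
u = exp(sigma*sqrt(dt)) = 1.161834; d = 1/u = 0.860708
p = (exp((r-q)*dt) - d) / (u - d) = 0.657358
Discount per step: exp(-r*dt) = 0.944594
Stock lattice S(k, i) with i counting down-moves:
  k=0: S(0,0) = 1.0200
  k=1: S(1,0) = 1.1851; S(1,1) = 0.8779
  k=2: S(2,0) = 1.3769; S(2,1) = 1.0200; S(2,2) = 0.7556
Terminal payoffs V(N, i) = max(S_T - K, 0):
  V(2,0) = 0.446856; V(2,1) = 0.090000; V(2,2) = 0.000000
Backward induction: V(k, i) = exp(-r*dt) * [p * V(k+1, i) + (1-p) * V(k+1, i+1)]; then take max(V_cont, immediate exercise) for American.
  V(1,0) = exp(-r*dt) * [p*0.446856 + (1-p)*0.090000] = 0.306598; exercise = 0.255071; V(1,0) = max -> 0.306598
  V(1,1) = exp(-r*dt) * [p*0.090000 + (1-p)*0.000000] = 0.055884; exercise = 0.000000; V(1,1) = max -> 0.055884
  V(0,0) = exp(-r*dt) * [p*0.306598 + (1-p)*0.055884] = 0.208466; exercise = 0.090000; V(0,0) = max -> 0.208466

Answer: Price = V(0,0) = 0.2085


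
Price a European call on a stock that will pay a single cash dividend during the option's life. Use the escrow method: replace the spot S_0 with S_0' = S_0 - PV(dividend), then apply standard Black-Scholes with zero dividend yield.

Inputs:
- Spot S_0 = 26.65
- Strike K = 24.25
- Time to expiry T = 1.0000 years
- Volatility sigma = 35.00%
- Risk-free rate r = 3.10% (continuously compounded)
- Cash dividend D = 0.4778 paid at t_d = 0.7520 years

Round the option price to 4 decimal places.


Answer: Price = 4.9487

Derivation:
PV(D) = D * exp(-r * t_d) = 0.4778 * 0.97695763 = 0.46679035
S_0' = S_0 - PV(D) = 26.6500 - 0.46679035 = 26.18320965
d1 = (ln(S_0'/K) + (r + sigma^2/2)*T) / (sigma*sqrt(T)) = 0.48271924
d2 = d1 - sigma*sqrt(T) = 0.13271924
exp(-rT) = 0.96947557
N(d1) = 0.68535245; N(d2) = 0.55279229
C = S_0' * N(d1) - K * exp(-rT) * N(d2) = 26.18320965 * 0.68535245 - 24.2500 * 0.96947557 * 0.55279229 = 4.9487


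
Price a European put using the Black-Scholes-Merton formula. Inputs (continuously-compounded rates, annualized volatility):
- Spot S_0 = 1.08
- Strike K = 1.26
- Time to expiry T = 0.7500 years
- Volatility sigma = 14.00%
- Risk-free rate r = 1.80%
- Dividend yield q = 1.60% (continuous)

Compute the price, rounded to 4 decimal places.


Answer: Price = 0.1829

Derivation:
d1 = (ln(S/K) + (r - q + 0.5*sigma^2) * T) / (sigma * sqrt(T)) = -1.19841981
d2 = d1 - sigma * sqrt(T) = -1.31966337
exp(-rT) = 0.98659072; exp(-qT) = 0.98807171
P = K * exp(-rT) * N(-d2) - S_0 * exp(-qT) * N(-d1)
N(-d1) = 0.88462319; N(-d2) = 0.90652628
P = 1.2600 * 0.98659072 * 0.90652628 - 1.0800 * 0.98807171 * 0.88462319 = 0.1829


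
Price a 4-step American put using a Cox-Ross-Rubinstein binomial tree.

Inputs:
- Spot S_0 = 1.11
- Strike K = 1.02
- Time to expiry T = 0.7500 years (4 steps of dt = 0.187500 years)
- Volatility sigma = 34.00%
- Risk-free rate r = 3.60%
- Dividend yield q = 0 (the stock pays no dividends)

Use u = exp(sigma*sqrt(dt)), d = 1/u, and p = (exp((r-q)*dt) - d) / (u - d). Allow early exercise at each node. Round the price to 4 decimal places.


Answer: Price = V(0,0) = 0.0779

Derivation:
dt = T/N = 0.187500
u = exp(sigma*sqrt(dt)) = 1.158614; d = 1/u = 0.863100
p = (exp((r-q)*dt) - d) / (u - d) = 0.486179
Discount per step: exp(-r*dt) = 0.993273
Stock lattice S(k, i) with i counting down-moves:
  k=0: S(0,0) = 1.1100
  k=1: S(1,0) = 1.2861; S(1,1) = 0.9580
  k=2: S(2,0) = 1.4900; S(2,1) = 1.1100; S(2,2) = 0.8269
  k=3: S(3,0) = 1.7264; S(3,1) = 1.2861; S(3,2) = 0.9580; S(3,3) = 0.7137
  k=4: S(4,0) = 2.0002; S(4,1) = 1.4900; S(4,2) = 1.1100; S(4,3) = 0.8269; S(4,4) = 0.6160
Terminal payoffs V(N, i) = max(K - S_T, 0):
  V(4,0) = 0.000000; V(4,1) = 0.000000; V(4,2) = 0.000000; V(4,3) = 0.193114; V(4,4) = 0.404018
Backward induction: V(k, i) = exp(-r*dt) * [p * V(k+1, i) + (1-p) * V(k+1, i+1)]; then take max(V_cont, immediate exercise) for American.
  V(3,0) = exp(-r*dt) * [p*0.000000 + (1-p)*0.000000] = 0.000000; exercise = 0.000000; V(3,0) = max -> 0.000000
  V(3,1) = exp(-r*dt) * [p*0.000000 + (1-p)*0.000000] = 0.000000; exercise = 0.000000; V(3,1) = max -> 0.000000
  V(3,2) = exp(-r*dt) * [p*0.000000 + (1-p)*0.193114] = 0.098559; exercise = 0.061959; V(3,2) = max -> 0.098559
  V(3,3) = exp(-r*dt) * [p*0.193114 + (1-p)*0.404018] = 0.299453; exercise = 0.306315; V(3,3) = max -> 0.306315
  V(2,0) = exp(-r*dt) * [p*0.000000 + (1-p)*0.000000] = 0.000000; exercise = 0.000000; V(2,0) = max -> 0.000000
  V(2,1) = exp(-r*dt) * [p*0.000000 + (1-p)*0.098559] = 0.050301; exercise = 0.000000; V(2,1) = max -> 0.050301
  V(2,2) = exp(-r*dt) * [p*0.098559 + (1-p)*0.306315] = 0.203927; exercise = 0.193114; V(2,2) = max -> 0.203927
  V(1,0) = exp(-r*dt) * [p*0.000000 + (1-p)*0.050301] = 0.025672; exercise = 0.000000; V(1,0) = max -> 0.025672
  V(1,1) = exp(-r*dt) * [p*0.050301 + (1-p)*0.203927] = 0.128368; exercise = 0.061959; V(1,1) = max -> 0.128368
  V(0,0) = exp(-r*dt) * [p*0.025672 + (1-p)*0.128368] = 0.077911; exercise = 0.000000; V(0,0) = max -> 0.077911


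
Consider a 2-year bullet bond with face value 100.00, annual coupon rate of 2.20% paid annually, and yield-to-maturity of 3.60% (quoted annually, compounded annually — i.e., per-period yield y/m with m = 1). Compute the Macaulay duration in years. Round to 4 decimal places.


Coupon per period c = face * coupon_rate / m = 2.200000
Periods per year m = 1; per-period yield y/m = 0.036000
Number of cashflows N = 2
Cashflows (t years, CF_t, discount factor 1/(1+y/m)^(m*t), PV):
  t = 1.0000: CF_t = 2.200000, DF = 0.965251, PV = 2.123552
  t = 2.0000: CF_t = 102.200000, DF = 0.931709, PV = 95.220703
Price P = sum_t PV_t = 97.344255
Macaulay numerator sum_t t * PV_t:
  t * PV_t at t = 1.0000: 2.123552
  t * PV_t at t = 2.0000: 190.441407
Macaulay duration D = (sum_t t * PV_t) / P = 192.564959 / 97.344255 = 1.978185

Answer: Macaulay duration = 1.9782 years


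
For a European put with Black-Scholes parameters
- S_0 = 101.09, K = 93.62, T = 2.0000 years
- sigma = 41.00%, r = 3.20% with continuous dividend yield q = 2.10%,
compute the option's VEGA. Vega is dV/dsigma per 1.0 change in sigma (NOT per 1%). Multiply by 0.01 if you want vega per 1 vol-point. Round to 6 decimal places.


Answer: Vega = 49.191951

Derivation:
d1 = 0.4602526534; d2 = -0.1195749071
phi(d1) = 0.3588485716; exp(-qT) = 0.9588697806; exp(-rT) = 0.9380049995
Vega = S * exp(-qT) * phi(d1) * sqrt(T) = 101.0900 * 0.9588697806 * 0.3588485716 * 1.4142135624 = 49.191951


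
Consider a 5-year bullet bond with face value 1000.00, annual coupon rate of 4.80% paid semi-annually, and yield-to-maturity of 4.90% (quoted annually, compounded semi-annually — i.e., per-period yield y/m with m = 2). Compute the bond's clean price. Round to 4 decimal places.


Answer: Price = 995.6126

Derivation:
Coupon per period c = face * coupon_rate / m = 24.000000
Periods per year m = 2; per-period yield y/m = 0.024500
Number of cashflows N = 10
Cashflows (t years, CF_t, discount factor 1/(1+y/m)^(m*t), PV):
  t = 0.5000: CF_t = 24.000000, DF = 0.976086, PV = 23.426061
  t = 1.0000: CF_t = 24.000000, DF = 0.952744, PV = 22.865848
  t = 1.5000: CF_t = 24.000000, DF = 0.929960, PV = 22.319032
  t = 2.0000: CF_t = 24.000000, DF = 0.907721, PV = 21.785292
  t = 2.5000: CF_t = 24.000000, DF = 0.886013, PV = 21.264317
  t = 3.0000: CF_t = 24.000000, DF = 0.864825, PV = 20.755799
  t = 3.5000: CF_t = 24.000000, DF = 0.844143, PV = 20.259443
  t = 4.0000: CF_t = 24.000000, DF = 0.823957, PV = 19.774957
  t = 4.5000: CF_t = 24.000000, DF = 0.804252, PV = 19.302056
  t = 5.0000: CF_t = 1024.000000, DF = 0.785019, PV = 803.859834
Price P = sum_t PV_t = 995.612640


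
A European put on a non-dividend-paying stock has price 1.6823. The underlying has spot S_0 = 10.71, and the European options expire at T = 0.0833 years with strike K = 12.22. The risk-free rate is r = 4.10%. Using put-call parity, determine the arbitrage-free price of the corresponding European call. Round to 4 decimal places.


Answer: Call price = 0.2140

Derivation:
Put-call parity: C - P = S_0 * exp(-qT) - K * exp(-rT).
S_0 * exp(-qT) = 10.7100 * 1.00000000 = 10.71000000
K * exp(-rT) = 12.2200 * 0.99659053 = 12.17833622
C = P + S*exp(-qT) - K*exp(-rT)
C = 1.6823 + 10.71000000 - 12.17833622 = 0.2140


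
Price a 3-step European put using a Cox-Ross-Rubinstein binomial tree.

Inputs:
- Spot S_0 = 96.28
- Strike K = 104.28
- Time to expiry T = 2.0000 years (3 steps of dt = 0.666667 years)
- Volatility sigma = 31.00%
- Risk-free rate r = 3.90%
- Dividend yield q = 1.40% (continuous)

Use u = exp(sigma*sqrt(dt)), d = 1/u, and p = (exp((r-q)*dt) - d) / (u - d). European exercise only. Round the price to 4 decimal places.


dt = T/N = 0.666667
u = exp(sigma*sqrt(dt)) = 1.288030; d = 1/u = 0.776379
p = (exp((r-q)*dt) - d) / (u - d) = 0.469904
Discount per step: exp(-r*dt) = 0.974335
Stock lattice S(k, i) with i counting down-moves:
  k=0: S(0,0) = 96.2800
  k=1: S(1,0) = 124.0115; S(1,1) = 74.7498
  k=2: S(2,0) = 159.7306; S(2,1) = 96.2800; S(2,2) = 58.0342
  k=3: S(3,0) = 205.7378; S(3,1) = 124.0115; S(3,2) = 74.7498; S(3,3) = 45.0566
Terminal payoffs V(N, i) = max(K - S_T, 0):
  V(3,0) = 0.000000; V(3,1) = 0.000000; V(3,2) = 29.530190; V(3,3) = 59.223431
Backward induction: V(k, i) = exp(-r*dt) * [p * V(k+1, i) + (1-p) * V(k+1, i+1)].
  V(2,0) = exp(-r*dt) * [p*0.000000 + (1-p)*0.000000] = 0.000000
  V(2,1) = exp(-r*dt) * [p*0.000000 + (1-p)*29.530190] = 15.252067
  V(2,2) = exp(-r*dt) * [p*29.530190 + (1-p)*59.223431] = 44.108582
  V(1,0) = exp(-r*dt) * [p*0.000000 + (1-p)*15.252067] = 7.877550
  V(1,1) = exp(-r*dt) * [p*15.252067 + (1-p)*44.108582] = 29.764745
  V(0,0) = exp(-r*dt) * [p*7.877550 + (1-p)*29.764745] = 18.979905

Answer: Price = V(0,0) = 18.9799


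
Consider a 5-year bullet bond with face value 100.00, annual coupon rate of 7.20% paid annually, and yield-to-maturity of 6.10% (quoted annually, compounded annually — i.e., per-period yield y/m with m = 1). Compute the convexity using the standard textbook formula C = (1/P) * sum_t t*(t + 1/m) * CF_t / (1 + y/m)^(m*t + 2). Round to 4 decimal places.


Answer: Convexity = 22.3292

Derivation:
Coupon per period c = face * coupon_rate / m = 7.200000
Periods per year m = 1; per-period yield y/m = 0.061000
Number of cashflows N = 5
Cashflows (t years, CF_t, discount factor 1/(1+y/m)^(m*t), PV):
  t = 1.0000: CF_t = 7.200000, DF = 0.942507, PV = 6.786051
  t = 2.0000: CF_t = 7.200000, DF = 0.888320, PV = 6.395901
  t = 3.0000: CF_t = 7.200000, DF = 0.837247, PV = 6.028182
  t = 4.0000: CF_t = 7.200000, DF = 0.789112, PV = 5.681604
  t = 5.0000: CF_t = 107.200000, DF = 0.743743, PV = 79.729284
Price P = sum_t PV_t = 104.621022
Convexity numerator sum_t t*(t + 1/m) * CF_t / (1+y/m)^(m*t + 2):
  t = 1.0000: term = 12.056364
  t = 2.0000: term = 34.089624
  t = 3.0000: term = 64.259423
  t = 4.0000: term = 100.941601
  t = 5.0000: term = 2124.752519
Convexity = (1/P) * sum = 2336.099531 / 104.621022 = 22.329160


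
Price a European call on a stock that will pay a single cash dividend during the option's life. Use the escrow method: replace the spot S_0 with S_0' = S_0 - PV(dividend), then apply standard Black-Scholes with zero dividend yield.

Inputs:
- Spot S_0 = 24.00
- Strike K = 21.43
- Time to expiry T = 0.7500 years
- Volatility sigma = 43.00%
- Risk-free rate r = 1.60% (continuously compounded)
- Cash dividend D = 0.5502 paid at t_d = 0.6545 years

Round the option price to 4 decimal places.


PV(D) = D * exp(-r * t_d) = 0.5502 * 0.98958264 = 0.54446837
S_0' = S_0 - PV(D) = 24.0000 - 0.54446837 = 23.45553163
d1 = (ln(S_0'/K) + (r + sigma^2/2)*T) / (sigma*sqrt(T)) = 0.46094584
d2 = d1 - sigma*sqrt(T) = 0.08855492
exp(-rT) = 0.98807171
N(d1) = 0.67758127; N(d2) = 0.53528218
C = S_0' * N(d1) - K * exp(-rT) * N(d2) = 23.45553163 * 0.67758127 - 21.4300 * 0.98807171 * 0.53528218 = 4.5588

Answer: Price = 4.5588


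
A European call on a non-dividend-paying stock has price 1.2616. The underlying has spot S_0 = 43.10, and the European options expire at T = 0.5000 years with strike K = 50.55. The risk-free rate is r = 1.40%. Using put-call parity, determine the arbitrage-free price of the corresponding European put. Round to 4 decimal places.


Put-call parity: C - P = S_0 * exp(-qT) - K * exp(-rT).
S_0 * exp(-qT) = 43.1000 * 1.00000000 = 43.10000000
K * exp(-rT) = 50.5500 * 0.99302444 = 50.19738559
P = C - S*exp(-qT) + K*exp(-rT)
P = 1.2616 - 43.10000000 + 50.19738559 = 8.3590

Answer: Put price = 8.3590


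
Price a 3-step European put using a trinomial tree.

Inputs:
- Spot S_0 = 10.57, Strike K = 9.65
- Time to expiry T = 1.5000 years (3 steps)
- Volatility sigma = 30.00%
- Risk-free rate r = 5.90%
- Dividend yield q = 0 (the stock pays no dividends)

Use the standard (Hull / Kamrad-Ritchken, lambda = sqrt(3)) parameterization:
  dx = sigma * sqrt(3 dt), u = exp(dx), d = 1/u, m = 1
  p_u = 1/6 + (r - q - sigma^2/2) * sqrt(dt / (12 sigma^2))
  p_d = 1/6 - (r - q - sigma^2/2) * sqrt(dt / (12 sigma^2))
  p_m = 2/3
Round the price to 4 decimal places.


dt = T/N = 0.500000; dx = sigma*sqrt(3*dt) = 0.367423
u = exp(dx) = 1.444009; d = 1/u = 0.692516
p_u = 0.176192, p_m = 0.666667, p_d = 0.157141
Discount per step: exp(-r*dt) = 0.970931
Stock lattice S(k, j) with j the centered position index:
  k=0: S(0,+0) = 10.5700
  k=1: S(1,-1) = 7.3199; S(1,+0) = 10.5700; S(1,+1) = 15.2632
  k=2: S(2,-2) = 5.0691; S(2,-1) = 7.3199; S(2,+0) = 10.5700; S(2,+1) = 15.2632; S(2,+2) = 22.0402
  k=3: S(3,-3) = 3.5105; S(3,-2) = 5.0691; S(3,-1) = 7.3199; S(3,+0) = 10.5700; S(3,+1) = 15.2632; S(3,+2) = 22.0402; S(3,+3) = 31.8262
Terminal payoffs V(N, j) = max(K - S_T, 0):
  V(3,-3) = 6.139532; V(3,-2) = 4.580851; V(3,-1) = 2.330102; V(3,+0) = 0.000000; V(3,+1) = 0.000000; V(3,+2) = 0.000000; V(3,+3) = 0.000000
Backward induction: V(k, j) = exp(-r*dt) * [p_u * V(k+1, j+1) + p_m * V(k+1, j) + p_d * V(k+1, j-1)]
  V(2,-2) = exp(-r*dt) * [p_u*2.330102 + p_m*4.580851 + p_d*6.139532] = 4.300465
  V(2,-1) = exp(-r*dt) * [p_u*0.000000 + p_m*2.330102 + p_d*4.580851] = 2.207159
  V(2,+0) = exp(-r*dt) * [p_u*0.000000 + p_m*0.000000 + p_d*2.330102] = 0.355511
  V(2,+1) = exp(-r*dt) * [p_u*0.000000 + p_m*0.000000 + p_d*0.000000] = 0.000000
  V(2,+2) = exp(-r*dt) * [p_u*0.000000 + p_m*0.000000 + p_d*0.000000] = 0.000000
  V(1,-1) = exp(-r*dt) * [p_u*0.355511 + p_m*2.207159 + p_d*4.300465] = 2.145618
  V(1,+0) = exp(-r*dt) * [p_u*0.000000 + p_m*0.355511 + p_d*2.207159] = 0.566870
  V(1,+1) = exp(-r*dt) * [p_u*0.000000 + p_m*0.000000 + p_d*0.355511] = 0.054241
  V(0,+0) = exp(-r*dt) * [p_u*0.054241 + p_m*0.566870 + p_d*2.145618] = 0.703570

Answer: Price = V(0,0) = 0.7036


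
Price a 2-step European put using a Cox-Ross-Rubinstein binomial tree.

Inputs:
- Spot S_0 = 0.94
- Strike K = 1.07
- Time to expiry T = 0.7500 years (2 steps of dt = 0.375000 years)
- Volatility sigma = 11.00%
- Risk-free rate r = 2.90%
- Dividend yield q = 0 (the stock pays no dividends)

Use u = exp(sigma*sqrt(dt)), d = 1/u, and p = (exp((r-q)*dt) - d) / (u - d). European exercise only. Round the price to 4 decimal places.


dt = T/N = 0.375000
u = exp(sigma*sqrt(dt)) = 1.069682; d = 1/u = 0.934858
p = (exp((r-q)*dt) - d) / (u - d) = 0.564267
Discount per step: exp(-r*dt) = 0.989184
Stock lattice S(k, i) with i counting down-moves:
  k=0: S(0,0) = 0.9400
  k=1: S(1,0) = 1.0055; S(1,1) = 0.8788
  k=2: S(2,0) = 1.0756; S(2,1) = 0.9400; S(2,2) = 0.8215
Terminal payoffs V(N, i) = max(K - S_T, 0):
  V(2,0) = 0.000000; V(2,1) = 0.130000; V(2,2) = 0.248479
Backward induction: V(k, i) = exp(-r*dt) * [p * V(k+1, i) + (1-p) * V(k+1, i+1)].
  V(1,0) = exp(-r*dt) * [p*0.000000 + (1-p)*0.130000] = 0.056033
  V(1,1) = exp(-r*dt) * [p*0.130000 + (1-p)*0.248479] = 0.179661
  V(0,0) = exp(-r*dt) * [p*0.056033 + (1-p)*0.179661] = 0.108713

Answer: Price = V(0,0) = 0.1087


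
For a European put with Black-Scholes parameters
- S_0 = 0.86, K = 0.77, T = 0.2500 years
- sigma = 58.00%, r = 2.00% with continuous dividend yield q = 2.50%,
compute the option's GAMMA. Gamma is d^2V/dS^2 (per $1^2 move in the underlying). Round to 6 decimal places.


d1 = 0.5218685324; d2 = 0.2318685324
phi(d1) = 0.3481534613; exp(-qT) = 0.9937694906; exp(-rT) = 0.9950124792
Gamma = exp(-qT) * phi(d1) / (S * sigma * sqrt(T)) = 0.9937694906 * 0.3481534613 / (0.8600 * 0.5800 * 0.5000000000) = 1.387267

Answer: Gamma = 1.387267


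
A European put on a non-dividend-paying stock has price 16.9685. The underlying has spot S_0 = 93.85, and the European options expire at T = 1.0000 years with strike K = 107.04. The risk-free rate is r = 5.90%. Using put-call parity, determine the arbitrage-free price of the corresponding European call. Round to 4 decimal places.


Put-call parity: C - P = S_0 * exp(-qT) - K * exp(-rT).
S_0 * exp(-qT) = 93.8500 * 1.00000000 = 93.85000000
K * exp(-rT) = 107.0400 * 0.94270677 = 100.90733257
C = P + S*exp(-qT) - K*exp(-rT)
C = 16.9685 + 93.85000000 - 100.90733257 = 9.9112

Answer: Call price = 9.9112


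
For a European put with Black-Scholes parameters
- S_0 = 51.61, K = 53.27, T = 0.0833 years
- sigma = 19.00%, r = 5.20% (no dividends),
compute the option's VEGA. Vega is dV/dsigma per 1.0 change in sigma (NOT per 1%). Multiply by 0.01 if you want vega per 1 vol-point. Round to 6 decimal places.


Answer: Vega = 5.318821

Derivation:
d1 = -0.4708966615; d2 = -0.5257339664
phi(d1) = 0.3570746676; exp(-qT) = 1.0000000000; exp(-rT) = 0.9956777678
Vega = S * exp(-qT) * phi(d1) * sqrt(T) = 51.6100 * 1.0000000000 * 0.3570746676 * 0.2886173938 = 5.318821


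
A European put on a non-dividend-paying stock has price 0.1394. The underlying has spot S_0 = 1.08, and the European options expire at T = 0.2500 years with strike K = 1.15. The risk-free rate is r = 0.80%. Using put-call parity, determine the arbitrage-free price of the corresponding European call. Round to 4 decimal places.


Answer: Call price = 0.0717

Derivation:
Put-call parity: C - P = S_0 * exp(-qT) - K * exp(-rT).
S_0 * exp(-qT) = 1.0800 * 1.00000000 = 1.08000000
K * exp(-rT) = 1.1500 * 0.99800200 = 1.14770230
C = P + S*exp(-qT) - K*exp(-rT)
C = 0.1394 + 1.08000000 - 1.14770230 = 0.0717


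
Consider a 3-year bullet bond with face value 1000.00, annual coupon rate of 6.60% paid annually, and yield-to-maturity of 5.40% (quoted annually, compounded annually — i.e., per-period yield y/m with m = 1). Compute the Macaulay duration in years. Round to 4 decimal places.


Answer: Macaulay duration = 2.8212 years

Derivation:
Coupon per period c = face * coupon_rate / m = 66.000000
Periods per year m = 1; per-period yield y/m = 0.054000
Number of cashflows N = 3
Cashflows (t years, CF_t, discount factor 1/(1+y/m)^(m*t), PV):
  t = 1.0000: CF_t = 66.000000, DF = 0.948767, PV = 62.618596
  t = 2.0000: CF_t = 66.000000, DF = 0.900158, PV = 59.410432
  t = 3.0000: CF_t = 1066.000000, DF = 0.854040, PV = 910.406547
Price P = sum_t PV_t = 1032.435575
Macaulay numerator sum_t t * PV_t:
  t * PV_t at t = 1.0000: 62.618596
  t * PV_t at t = 2.0000: 118.820865
  t * PV_t at t = 3.0000: 2731.219640
Macaulay duration D = (sum_t t * PV_t) / P = 2912.659101 / 1032.435575 = 2.821153


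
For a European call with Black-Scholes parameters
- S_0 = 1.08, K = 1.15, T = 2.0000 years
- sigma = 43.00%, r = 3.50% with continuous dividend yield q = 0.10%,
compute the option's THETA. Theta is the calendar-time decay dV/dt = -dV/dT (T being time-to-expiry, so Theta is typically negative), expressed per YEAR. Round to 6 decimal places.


Answer: Theta = -0.075987

Derivation:
d1 = 0.3126054926; d2 = -0.2955063392
phi(d1) = 0.3799180793; exp(-qT) = 0.9980019987; exp(-rT) = 0.9323938199
Theta = -S*exp(-qT)*phi(d1)*sigma/(2*sqrt(T)) - r*K*exp(-rT)*N(d2) + q*S*exp(-qT)*N(d1)
N(d1) = 0.6227097977; N(d2) = 0.3838035552; sqrt(T) = 1.4142135624
Term 1 = -1.0800 * 0.9980019987 * 0.3799180793 * 0.4300 / (2 * 1.4142135624) = -0.0622541904
Term 2 = -0.0350 * 1.1500 * 0.9323938199 * 0.3838035552 = -0.0144037065
Term 3 = 0.0010 * 1.0800 * 0.9980019987 * 0.6227097977 = 0.0006711829
Theta = -0.0622541904 + (-0.0144037065) + (0.0006711829) = -0.075987


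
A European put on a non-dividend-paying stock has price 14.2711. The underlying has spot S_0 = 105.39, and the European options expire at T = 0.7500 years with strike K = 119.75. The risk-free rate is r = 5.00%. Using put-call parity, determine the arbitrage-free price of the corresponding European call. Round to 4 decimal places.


Answer: Call price = 4.3186

Derivation:
Put-call parity: C - P = S_0 * exp(-qT) - K * exp(-rT).
S_0 * exp(-qT) = 105.3900 * 1.00000000 = 105.39000000
K * exp(-rT) = 119.7500 * 0.96319442 = 115.34253152
C = P + S*exp(-qT) - K*exp(-rT)
C = 14.2711 + 105.39000000 - 115.34253152 = 4.3186


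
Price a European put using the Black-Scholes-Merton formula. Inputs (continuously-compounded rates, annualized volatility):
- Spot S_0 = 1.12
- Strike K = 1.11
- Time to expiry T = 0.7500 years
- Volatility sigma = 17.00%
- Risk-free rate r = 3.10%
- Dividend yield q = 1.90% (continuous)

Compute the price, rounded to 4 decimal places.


d1 = (ln(S/K) + (r - q + 0.5*sigma^2) * T) / (sigma * sqrt(T)) = 0.19566176
d2 = d1 - sigma * sqrt(T) = 0.04843745
exp(-rT) = 0.97701820; exp(-qT) = 0.98585105
P = K * exp(-rT) * N(-d2) - S_0 * exp(-qT) * N(-d1)
N(-d1) = 0.42243746; N(-d2) = 0.48068381
P = 1.1100 * 0.97701820 * 0.48068381 - 1.1200 * 0.98585105 * 0.42243746 = 0.0549

Answer: Price = 0.0549


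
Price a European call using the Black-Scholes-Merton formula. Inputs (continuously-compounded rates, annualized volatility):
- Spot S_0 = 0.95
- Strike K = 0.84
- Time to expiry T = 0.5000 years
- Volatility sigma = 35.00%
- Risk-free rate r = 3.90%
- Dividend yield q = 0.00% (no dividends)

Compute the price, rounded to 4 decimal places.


Answer: Price = 0.1645

Derivation:
d1 = (ln(S/K) + (r - q + 0.5*sigma^2) * T) / (sigma * sqrt(T)) = 0.69977345
d2 = d1 - sigma * sqrt(T) = 0.45228608
exp(-rT) = 0.98068890; exp(-qT) = 1.00000000
C = S_0 * exp(-qT) * N(d1) - K * exp(-rT) * N(d2)
N(d1) = 0.75796560; N(d2) = 0.67446855
C = 0.9500 * 1.00000000 * 0.75796560 - 0.8400 * 0.98068890 * 0.67446855 = 0.1645


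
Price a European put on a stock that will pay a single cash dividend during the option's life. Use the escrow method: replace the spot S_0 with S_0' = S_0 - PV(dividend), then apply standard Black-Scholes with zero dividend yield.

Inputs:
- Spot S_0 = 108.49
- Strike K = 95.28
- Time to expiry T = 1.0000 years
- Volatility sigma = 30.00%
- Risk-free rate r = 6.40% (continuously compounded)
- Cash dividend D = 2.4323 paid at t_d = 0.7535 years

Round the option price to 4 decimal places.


PV(D) = D * exp(-r * t_d) = 2.4323 * 0.95292031 = 2.31778807
S_0' = S_0 - PV(D) = 108.4900 - 2.31778807 = 106.17221193
d1 = (ln(S_0'/K) + (r + sigma^2/2)*T) / (sigma*sqrt(T)) = 0.72414164
d2 = d1 - sigma*sqrt(T) = 0.42414164
exp(-rT) = 0.93800500
N(-d1) = 0.23448939; N(-d2) = 0.33573126
P = K * exp(-rT) * N(-d2) - S_0' * N(-d1) = 95.2800 * 0.93800500 * 0.33573126 - 106.17221193 * 0.23448939 = 5.1091

Answer: Price = 5.1091


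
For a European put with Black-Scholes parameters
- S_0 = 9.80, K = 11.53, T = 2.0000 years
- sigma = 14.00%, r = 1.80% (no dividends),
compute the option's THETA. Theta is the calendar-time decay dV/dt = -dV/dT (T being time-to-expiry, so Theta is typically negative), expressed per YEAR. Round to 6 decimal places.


d1 = -0.5402798289; d2 = -0.7382697276
phi(d1) = 0.3447658873; exp(-qT) = 1.0000000000; exp(-rT) = 0.9646402935
Theta = -S*exp(-qT)*phi(d1)*sigma/(2*sqrt(T)) + r*K*exp(-rT)*N(-d2) - q*S*exp(-qT)*N(-d1)
N(-d1) = 0.7054979665; N(-d2) = 0.7698247208; sqrt(T) = 1.4142135624
Term 1 = -9.8000 * 1.0000000000 * 0.3447658873 * 0.1400 / (2 * 1.4142135624) = -0.1672373996
Term 2 = 0.0180 * 11.5300 * 0.9646402935 * 0.7698247208 = 0.1541200227
Term 3 = 0 (no dividend yield, q = 0)
Theta = -0.1672373996 + (0.1541200227) + (0.0000000000) = -0.013117

Answer: Theta = -0.013117


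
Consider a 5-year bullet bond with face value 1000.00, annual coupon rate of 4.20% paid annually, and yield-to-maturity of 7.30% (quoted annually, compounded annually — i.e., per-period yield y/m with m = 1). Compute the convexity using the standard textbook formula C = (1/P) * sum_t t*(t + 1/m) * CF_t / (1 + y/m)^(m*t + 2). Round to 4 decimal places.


Coupon per period c = face * coupon_rate / m = 42.000000
Periods per year m = 1; per-period yield y/m = 0.073000
Number of cashflows N = 5
Cashflows (t years, CF_t, discount factor 1/(1+y/m)^(m*t), PV):
  t = 1.0000: CF_t = 42.000000, DF = 0.931966, PV = 39.142591
  t = 2.0000: CF_t = 42.000000, DF = 0.868561, PV = 36.479581
  t = 3.0000: CF_t = 42.000000, DF = 0.809470, PV = 33.997746
  t = 4.0000: CF_t = 42.000000, DF = 0.754399, PV = 31.684759
  t = 5.0000: CF_t = 1042.000000, DF = 0.703075, PV = 732.603702
Price P = sum_t PV_t = 873.908379
Convexity numerator sum_t t*(t + 1/m) * CF_t / (1+y/m)^(m*t + 2):
  t = 1.0000: term = 67.995492
  t = 2.0000: term = 190.108552
  t = 3.0000: term = 354.349583
  t = 4.0000: term = 550.403205
  t = 5.0000: term = 19089.340294
Convexity = (1/P) * sum = 20252.197126 / 873.908379 = 23.174280

Answer: Convexity = 23.1743


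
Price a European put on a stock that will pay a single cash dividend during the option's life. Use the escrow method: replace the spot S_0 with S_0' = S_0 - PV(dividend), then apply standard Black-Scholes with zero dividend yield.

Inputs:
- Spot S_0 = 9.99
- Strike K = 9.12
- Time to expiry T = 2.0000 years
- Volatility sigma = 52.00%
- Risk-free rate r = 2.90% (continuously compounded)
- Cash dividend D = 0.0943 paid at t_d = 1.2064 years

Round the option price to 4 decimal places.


PV(D) = D * exp(-r * t_d) = 0.0943 * 0.96561932 = 0.09105790
S_0' = S_0 - PV(D) = 9.9900 - 0.09105790 = 9.89894210
d1 = (ln(S_0'/K) + (r + sigma^2/2)*T) / (sigma*sqrt(T)) = 0.55801344
d2 = d1 - sigma*sqrt(T) = -0.17737762
exp(-rT) = 0.94364995
N(-d1) = 0.28841760; N(-d2) = 0.57039411
P = K * exp(-rT) * N(-d2) - S_0' * N(-d1) = 9.1200 * 0.94364995 * 0.57039411 - 9.89894210 * 0.28841760 = 2.0538

Answer: Price = 2.0538


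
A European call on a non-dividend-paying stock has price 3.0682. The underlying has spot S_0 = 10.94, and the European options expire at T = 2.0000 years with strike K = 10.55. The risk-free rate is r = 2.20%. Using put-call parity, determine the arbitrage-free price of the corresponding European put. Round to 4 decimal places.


Put-call parity: C - P = S_0 * exp(-qT) - K * exp(-rT).
S_0 * exp(-qT) = 10.9400 * 1.00000000 = 10.94000000
K * exp(-rT) = 10.5500 * 0.95695396 = 10.09586425
P = C - S*exp(-qT) + K*exp(-rT)
P = 3.0682 - 10.94000000 + 10.09586425 = 2.2241

Answer: Put price = 2.2241


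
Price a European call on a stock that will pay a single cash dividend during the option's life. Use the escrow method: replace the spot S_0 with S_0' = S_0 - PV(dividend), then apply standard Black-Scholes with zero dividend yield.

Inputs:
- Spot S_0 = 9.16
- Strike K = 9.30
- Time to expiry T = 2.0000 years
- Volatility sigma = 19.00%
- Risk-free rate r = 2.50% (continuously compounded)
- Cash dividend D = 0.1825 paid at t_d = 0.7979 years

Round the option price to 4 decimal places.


Answer: Price = 1.0215

Derivation:
PV(D) = D * exp(-r * t_d) = 0.1825 * 0.98025014 = 0.17889565
S_0' = S_0 - PV(D) = 9.1600 - 0.17889565 = 8.98110435
d1 = (ln(S_0'/K) + (r + sigma^2/2)*T) / (sigma*sqrt(T)) = 0.19057813
d2 = d1 - sigma*sqrt(T) = -0.07812245
exp(-rT) = 0.95122942
N(d1) = 0.57557194; N(d2) = 0.46886533
C = S_0' * N(d1) - K * exp(-rT) * N(d2) = 8.98110435 * 0.57557194 - 9.3000 * 0.95122942 * 0.46886533 = 1.0215


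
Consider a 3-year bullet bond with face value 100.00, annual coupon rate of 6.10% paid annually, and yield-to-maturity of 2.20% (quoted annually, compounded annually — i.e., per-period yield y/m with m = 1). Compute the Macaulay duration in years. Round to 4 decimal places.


Coupon per period c = face * coupon_rate / m = 6.100000
Periods per year m = 1; per-period yield y/m = 0.022000
Number of cashflows N = 3
Cashflows (t years, CF_t, discount factor 1/(1+y/m)^(m*t), PV):
  t = 1.0000: CF_t = 6.100000, DF = 0.978474, PV = 5.968689
  t = 2.0000: CF_t = 6.100000, DF = 0.957411, PV = 5.840204
  t = 3.0000: CF_t = 106.100000, DF = 0.936801, PV = 99.394579
Price P = sum_t PV_t = 111.203472
Macaulay numerator sum_t t * PV_t:
  t * PV_t at t = 1.0000: 5.968689
  t * PV_t at t = 2.0000: 11.680409
  t * PV_t at t = 3.0000: 298.183736
Macaulay duration D = (sum_t t * PV_t) / P = 315.832833 / 111.203472 = 2.840135

Answer: Macaulay duration = 2.8401 years


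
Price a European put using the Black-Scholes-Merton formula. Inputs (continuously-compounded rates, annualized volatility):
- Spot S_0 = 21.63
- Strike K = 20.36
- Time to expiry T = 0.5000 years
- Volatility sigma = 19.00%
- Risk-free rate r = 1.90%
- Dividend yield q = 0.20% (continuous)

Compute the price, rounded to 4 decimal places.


d1 = (ln(S/K) + (r - q + 0.5*sigma^2) * T) / (sigma * sqrt(T)) = 0.58082531
d2 = d1 - sigma * sqrt(T) = 0.44647502
exp(-rT) = 0.99054498; exp(-qT) = 0.99900050
P = K * exp(-rT) * N(-d2) - S_0 * exp(-qT) * N(-d1)
N(-d1) = 0.28067910; N(-d2) = 0.32762707
P = 20.3600 * 0.99054498 * 0.32762707 - 21.6300 * 0.99900050 * 0.28067910 = 0.5424

Answer: Price = 0.5424
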